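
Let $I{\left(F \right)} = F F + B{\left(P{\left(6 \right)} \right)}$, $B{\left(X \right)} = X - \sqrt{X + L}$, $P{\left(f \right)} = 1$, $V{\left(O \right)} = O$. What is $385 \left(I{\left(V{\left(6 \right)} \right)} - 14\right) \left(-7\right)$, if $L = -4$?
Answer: $-61985 + 2695 i \sqrt{3} \approx -61985.0 + 4667.9 i$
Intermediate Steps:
$B{\left(X \right)} = X - \sqrt{-4 + X}$ ($B{\left(X \right)} = X - \sqrt{X - 4} = X - \sqrt{-4 + X}$)
$I{\left(F \right)} = 1 + F^{2} - i \sqrt{3}$ ($I{\left(F \right)} = F F + \left(1 - \sqrt{-4 + 1}\right) = F^{2} + \left(1 - \sqrt{-3}\right) = F^{2} + \left(1 - i \sqrt{3}\right) = 1 + F^{2} - i \sqrt{3}$)
$385 \left(I{\left(V{\left(6 \right)} \right)} - 14\right) \left(-7\right) = 385 \left(\left(1 + 6^{2} - i \sqrt{3}\right) - 14\right) \left(-7\right) = 385 \left(\left(1 + 36 - i \sqrt{3}\right) - 14\right) \left(-7\right) = 385 \left(\left(37 - i \sqrt{3}\right) - 14\right) \left(-7\right) = 385 \left(23 - i \sqrt{3}\right) \left(-7\right) = 385 \left(-161 + 7 i \sqrt{3}\right) = -61985 + 2695 i \sqrt{3}$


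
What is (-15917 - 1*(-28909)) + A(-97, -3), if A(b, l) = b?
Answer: 12895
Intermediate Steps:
(-15917 - 1*(-28909)) + A(-97, -3) = (-15917 - 1*(-28909)) - 97 = (-15917 + 28909) - 97 = 12992 - 97 = 12895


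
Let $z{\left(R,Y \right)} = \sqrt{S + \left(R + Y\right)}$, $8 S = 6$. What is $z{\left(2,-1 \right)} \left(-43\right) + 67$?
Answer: $67 - \frac{43 \sqrt{7}}{2} \approx 10.116$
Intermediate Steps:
$S = \frac{3}{4}$ ($S = \frac{1}{8} \cdot 6 = \frac{3}{4} \approx 0.75$)
$z{\left(R,Y \right)} = \sqrt{\frac{3}{4} + R + Y}$ ($z{\left(R,Y \right)} = \sqrt{\frac{3}{4} + \left(R + Y\right)} = \sqrt{\frac{3}{4} + R + Y}$)
$z{\left(2,-1 \right)} \left(-43\right) + 67 = \frac{\sqrt{3 + 4 \cdot 2 + 4 \left(-1\right)}}{2} \left(-43\right) + 67 = \frac{\sqrt{3 + 8 - 4}}{2} \left(-43\right) + 67 = \frac{\sqrt{7}}{2} \left(-43\right) + 67 = - \frac{43 \sqrt{7}}{2} + 67 = 67 - \frac{43 \sqrt{7}}{2}$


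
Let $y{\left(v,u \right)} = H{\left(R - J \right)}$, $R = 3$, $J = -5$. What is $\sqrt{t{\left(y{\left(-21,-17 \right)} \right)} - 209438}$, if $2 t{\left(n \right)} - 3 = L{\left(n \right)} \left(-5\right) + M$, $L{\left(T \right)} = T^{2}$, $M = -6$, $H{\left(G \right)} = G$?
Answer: $\frac{i \sqrt{838398}}{2} \approx 457.82 i$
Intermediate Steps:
$y{\left(v,u \right)} = 8$ ($y{\left(v,u \right)} = 3 - -5 = 3 + 5 = 8$)
$t{\left(n \right)} = - \frac{3}{2} - \frac{5 n^{2}}{2}$ ($t{\left(n \right)} = \frac{3}{2} + \frac{n^{2} \left(-5\right) - 6}{2} = \frac{3}{2} + \frac{- 5 n^{2} - 6}{2} = \frac{3}{2} + \frac{-6 - 5 n^{2}}{2} = \frac{3}{2} - \left(3 + \frac{5 n^{2}}{2}\right) = - \frac{3}{2} - \frac{5 n^{2}}{2}$)
$\sqrt{t{\left(y{\left(-21,-17 \right)} \right)} - 209438} = \sqrt{\left(- \frac{3}{2} - \frac{5 \cdot 8^{2}}{2}\right) - 209438} = \sqrt{\left(- \frac{3}{2} - 160\right) - 209438} = \sqrt{- \frac{323}{2} - 209438} = \sqrt{- \frac{419199}{2}} = \frac{i \sqrt{838398}}{2}$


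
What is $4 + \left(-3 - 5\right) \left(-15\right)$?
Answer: $124$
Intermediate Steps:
$4 + \left(-3 - 5\right) \left(-15\right) = 4 - -120 = 4 + 120 = 124$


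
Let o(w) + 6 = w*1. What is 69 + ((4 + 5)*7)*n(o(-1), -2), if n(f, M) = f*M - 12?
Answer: 195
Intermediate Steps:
o(w) = -6 + w (o(w) = -6 + w*1 = -6 + w)
n(f, M) = -12 + M*f (n(f, M) = M*f - 12 = -12 + M*f)
69 + ((4 + 5)*7)*n(o(-1), -2) = 69 + ((4 + 5)*7)*(-12 - 2*(-6 - 1)) = 69 + (9*7)*(-12 - 2*(-7)) = 69 + 63*(-12 + 14) = 69 + 63*2 = 69 + 126 = 195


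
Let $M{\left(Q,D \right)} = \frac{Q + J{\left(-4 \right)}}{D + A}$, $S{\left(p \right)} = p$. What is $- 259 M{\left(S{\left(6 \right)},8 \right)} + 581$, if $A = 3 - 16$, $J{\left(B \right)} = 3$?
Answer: $\frac{5236}{5} \approx 1047.2$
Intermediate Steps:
$A = -13$ ($A = 3 - 16 = -13$)
$M{\left(Q,D \right)} = \frac{3 + Q}{-13 + D}$ ($M{\left(Q,D \right)} = \frac{Q + 3}{D - 13} = \frac{3 + Q}{-13 + D}$)
$- 259 M{\left(S{\left(6 \right)},8 \right)} + 581 = - 259 \frac{3 + 6}{-13 + 8} + 581 = - 259 \frac{1}{-5} \cdot 9 + 581 = - 259 \left(\left(- \frac{1}{5}\right) 9\right) + 581 = \left(-259\right) \left(- \frac{9}{5}\right) + 581 = \frac{2331}{5} + 581 = \frac{5236}{5}$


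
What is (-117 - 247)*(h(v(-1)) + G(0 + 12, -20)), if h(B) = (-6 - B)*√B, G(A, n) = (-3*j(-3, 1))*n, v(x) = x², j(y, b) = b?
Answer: -19292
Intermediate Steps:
G(A, n) = -3*n (G(A, n) = (-3*1)*n = -3*n)
h(B) = √B*(-6 - B)
(-117 - 247)*(h(v(-1)) + G(0 + 12, -20)) = (-117 - 247)*(√((-1)²)*(-6 - 1*(-1)²) - 3*(-20)) = -364*(√1*(-6 - 1*1) + 60) = -364*(1*(-6 - 1) + 60) = -364*(1*(-7) + 60) = -364*(-7 + 60) = -364*53 = -19292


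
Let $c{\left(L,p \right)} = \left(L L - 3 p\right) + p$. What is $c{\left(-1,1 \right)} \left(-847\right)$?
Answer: $847$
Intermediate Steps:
$c{\left(L,p \right)} = L^{2} - 2 p$ ($c{\left(L,p \right)} = \left(L^{2} - 3 p\right) + p = L^{2} - 2 p$)
$c{\left(-1,1 \right)} \left(-847\right) = \left(\left(-1\right)^{2} - 2\right) \left(-847\right) = \left(1 - 2\right) \left(-847\right) = \left(-1\right) \left(-847\right) = 847$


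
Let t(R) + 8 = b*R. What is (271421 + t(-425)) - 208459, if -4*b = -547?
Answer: 19341/4 ≈ 4835.3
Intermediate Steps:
b = 547/4 (b = -1/4*(-547) = 547/4 ≈ 136.75)
t(R) = -8 + 547*R/4
(271421 + t(-425)) - 208459 = (271421 + (-8 + (547/4)*(-425))) - 208459 = (271421 + (-8 - 232475/4)) - 208459 = (271421 - 232507/4) - 208459 = 853177/4 - 208459 = 19341/4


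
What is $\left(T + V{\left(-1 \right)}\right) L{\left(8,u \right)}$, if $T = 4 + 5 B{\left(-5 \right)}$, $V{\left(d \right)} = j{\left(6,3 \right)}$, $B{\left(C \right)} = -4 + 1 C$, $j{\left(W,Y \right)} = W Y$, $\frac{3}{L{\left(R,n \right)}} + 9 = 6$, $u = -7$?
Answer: $23$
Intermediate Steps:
$L{\left(R,n \right)} = -1$ ($L{\left(R,n \right)} = \frac{3}{-9 + 6} = \frac{3}{-3} = 3 \left(- \frac{1}{3}\right) = -1$)
$B{\left(C \right)} = -4 + C$
$V{\left(d \right)} = 18$ ($V{\left(d \right)} = 6 \cdot 3 = 18$)
$T = -41$ ($T = 4 + 5 \left(-4 - 5\right) = 4 + 5 \left(-9\right) = 4 - 45 = -41$)
$\left(T + V{\left(-1 \right)}\right) L{\left(8,u \right)} = \left(-41 + 18\right) \left(-1\right) = \left(-23\right) \left(-1\right) = 23$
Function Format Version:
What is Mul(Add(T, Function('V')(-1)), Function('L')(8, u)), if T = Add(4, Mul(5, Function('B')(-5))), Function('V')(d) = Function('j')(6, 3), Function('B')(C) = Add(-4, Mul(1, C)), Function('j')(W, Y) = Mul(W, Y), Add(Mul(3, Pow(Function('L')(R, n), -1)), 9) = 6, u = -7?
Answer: 23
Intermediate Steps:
Function('L')(R, n) = -1 (Function('L')(R, n) = Mul(3, Pow(Add(-9, 6), -1)) = Mul(3, Pow(-3, -1)) = Mul(3, Rational(-1, 3)) = -1)
Function('B')(C) = Add(-4, C)
Function('V')(d) = 18 (Function('V')(d) = Mul(6, 3) = 18)
T = -41 (T = Add(4, Mul(5, Add(-4, -5))) = Add(4, Mul(5, -9)) = Add(4, -45) = -41)
Mul(Add(T, Function('V')(-1)), Function('L')(8, u)) = Mul(Add(-41, 18), -1) = Mul(-23, -1) = 23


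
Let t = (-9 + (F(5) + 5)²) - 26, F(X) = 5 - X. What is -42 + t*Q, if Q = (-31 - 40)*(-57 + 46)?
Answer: -7852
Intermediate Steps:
Q = 781 (Q = -71*(-11) = 781)
t = -10 (t = (-9 + ((5 - 1*5) + 5)²) - 26 = (-9 + ((5 - 5) + 5)²) - 26 = (-9 + (0 + 5)²) - 26 = (-9 + 5²) - 26 = (-9 + 25) - 26 = 16 - 26 = -10)
-42 + t*Q = -42 - 10*781 = -42 - 7810 = -7852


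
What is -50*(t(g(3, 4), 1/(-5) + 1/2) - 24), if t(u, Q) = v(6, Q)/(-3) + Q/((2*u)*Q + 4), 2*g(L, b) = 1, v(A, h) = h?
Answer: 51665/43 ≈ 1201.5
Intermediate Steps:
g(L, b) = 1/2 (g(L, b) = (1/2)*1 = 1/2)
t(u, Q) = -Q/3 + Q/(4 + 2*Q*u) (t(u, Q) = Q/(-3) + Q/((2*u)*Q + 4) = Q*(-1/3) + Q/(2*Q*u + 4) = -Q/3 + Q/(4 + 2*Q*u))
-50*(t(g(3, 4), 1/(-5) + 1/2) - 24) = -50*((1/(-5) + 1/2)*(-1 - 2*(1/(-5) + 1/2)*1/2)/(6*(2 + (1/(-5) + 1/2)*(1/2))) - 24) = -50*((1*(-1/5) + 1*(1/2))*(-1 - 2*(1*(-1/5) + 1*(1/2))*1/2)/(6*(2 + (1*(-1/5) + 1*(1/2))*(1/2))) - 24) = -50*((-1/5 + 1/2)*(-1 - 2*(-1/5 + 1/2)*1/2)/(6*(2 + (-1/5 + 1/2)*(1/2))) - 24) = -50*((1/6)*(3/10)*(-1 - 2*3/10*1/2)/(2 + (3/10)*(1/2)) - 24) = -50*((1/6)*(3/10)*(-1 - 3/10)/(2 + 3/20) - 24) = -50*((1/6)*(3/10)*(-13/10)/(43/20) - 24) = -50*((1/6)*(3/10)*(20/43)*(-13/10) - 24) = -50*(-13/430 - 24) = -50*(-10333/430) = 51665/43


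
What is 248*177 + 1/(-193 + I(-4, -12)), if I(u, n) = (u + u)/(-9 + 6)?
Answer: 25064613/571 ≈ 43896.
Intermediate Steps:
I(u, n) = -2*u/3 (I(u, n) = (2*u)/(-3) = (2*u)*(-⅓) = -2*u/3)
248*177 + 1/(-193 + I(-4, -12)) = 248*177 + 1/(-193 - ⅔*(-4)) = 43896 + 1/(-193 + 8/3) = 43896 + 1/(-571/3) = 43896 - 3/571 = 25064613/571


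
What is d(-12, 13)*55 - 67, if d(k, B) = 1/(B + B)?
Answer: -1687/26 ≈ -64.885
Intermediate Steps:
d(k, B) = 1/(2*B)
d(-12, 13)*55 - 67 = ((½)/13)*55 - 67 = ((½)*(1/13))*55 - 67 = (1/26)*55 - 67 = 55/26 - 67 = -1687/26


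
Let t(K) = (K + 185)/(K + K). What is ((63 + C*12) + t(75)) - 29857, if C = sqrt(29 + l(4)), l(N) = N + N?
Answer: -446884/15 + 12*sqrt(37) ≈ -29719.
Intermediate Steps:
l(N) = 2*N
t(K) = (185 + K)/(2*K) (t(K) = (185 + K)/((2*K)) = (185 + K)*(1/(2*K)) = (185 + K)/(2*K))
C = sqrt(37) (C = sqrt(29 + 2*4) = sqrt(29 + 8) = sqrt(37) ≈ 6.0828)
((63 + C*12) + t(75)) - 29857 = ((63 + sqrt(37)*12) + (1/2)*(185 + 75)/75) - 29857 = ((63 + 12*sqrt(37)) + (1/2)*(1/75)*260) - 29857 = ((63 + 12*sqrt(37)) + 26/15) - 29857 = (971/15 + 12*sqrt(37)) - 29857 = -446884/15 + 12*sqrt(37)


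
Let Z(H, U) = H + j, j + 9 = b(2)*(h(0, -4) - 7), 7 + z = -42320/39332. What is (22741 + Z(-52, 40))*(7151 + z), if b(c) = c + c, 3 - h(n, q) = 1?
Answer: 1591556189520/9833 ≈ 1.6186e+8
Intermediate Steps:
h(n, q) = 2 (h(n, q) = 3 - 1*1 = 3 - 1 = 2)
z = -79411/9833 (z = -7 - 42320/39332 = -7 - 42320*1/39332 = -7 - 10580/9833 = -79411/9833 ≈ -8.0760)
b(c) = 2*c
j = -29 (j = -9 + (2*2)*(2 - 7) = -9 + 4*(-5) = -9 - 20 = -29)
Z(H, U) = -29 + H (Z(H, U) = H - 29 = -29 + H)
(22741 + Z(-52, 40))*(7151 + z) = (22741 + (-29 - 52))*(7151 - 79411/9833) = (22741 - 81)*(70236372/9833) = 22660*(70236372/9833) = 1591556189520/9833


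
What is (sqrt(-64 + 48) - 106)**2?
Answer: 11220 - 848*I ≈ 11220.0 - 848.0*I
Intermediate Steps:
(sqrt(-64 + 48) - 106)**2 = (sqrt(-16) - 106)**2 = (4*I - 106)**2 = (-106 + 4*I)**2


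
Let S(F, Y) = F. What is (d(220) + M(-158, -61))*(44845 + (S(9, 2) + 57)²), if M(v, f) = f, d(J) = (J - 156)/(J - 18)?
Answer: -301552929/101 ≈ -2.9857e+6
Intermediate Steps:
d(J) = (-156 + J)/(-18 + J)
(d(220) + M(-158, -61))*(44845 + (S(9, 2) + 57)²) = ((-156 + 220)/(-18 + 220) - 61)*(44845 + (9 + 57)²) = (64/202 - 61)*(44845 + 66²) = ((1/202)*64 - 61)*(44845 + 4356) = (32/101 - 61)*49201 = -6129/101*49201 = -301552929/101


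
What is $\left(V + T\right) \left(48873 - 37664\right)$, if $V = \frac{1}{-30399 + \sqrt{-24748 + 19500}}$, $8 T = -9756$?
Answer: $- \frac{25263862110687981}{1848208898} - \frac{89672 i \sqrt{82}}{924104449} \approx -1.3669 \cdot 10^{7} - 0.0008787 i$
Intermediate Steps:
$T = - \frac{2439}{2}$ ($T = \frac{1}{8} \left(-9756\right) = - \frac{2439}{2} \approx -1219.5$)
$V = \frac{1}{-30399 + 8 i \sqrt{82}}$ ($V = \frac{1}{-30399 + \sqrt{-5248}} = \frac{1}{-30399 + 8 i \sqrt{82}} \approx -3.2896 \cdot 10^{-5} - 7.839 \cdot 10^{-8} i$)
$\left(V + T\right) \left(48873 - 37664\right) = \left(\left(- \frac{30399}{924104449} - \frac{8 i \sqrt{82}}{924104449}\right) - \frac{2439}{2}\right) \left(48873 - 37664\right) = \left(- \frac{2253890811909}{1848208898} - \frac{8 i \sqrt{82}}{924104449}\right) 11209 = - \frac{25263862110687981}{1848208898} - \frac{89672 i \sqrt{82}}{924104449}$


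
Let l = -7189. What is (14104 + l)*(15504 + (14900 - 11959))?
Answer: 127547175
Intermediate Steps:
(14104 + l)*(15504 + (14900 - 11959)) = (14104 - 7189)*(15504 + (14900 - 11959)) = 6915*(15504 + 2941) = 6915*18445 = 127547175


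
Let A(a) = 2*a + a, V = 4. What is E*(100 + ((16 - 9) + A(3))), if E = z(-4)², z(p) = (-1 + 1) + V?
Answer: 1856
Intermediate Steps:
z(p) = 4 (z(p) = (-1 + 1) + 4 = 0 + 4 = 4)
A(a) = 3*a
E = 16 (E = 4² = 16)
E*(100 + ((16 - 9) + A(3))) = 16*(100 + ((16 - 9) + 3*3)) = 16*(100 + (7 + 9)) = 16*(100 + 16) = 16*116 = 1856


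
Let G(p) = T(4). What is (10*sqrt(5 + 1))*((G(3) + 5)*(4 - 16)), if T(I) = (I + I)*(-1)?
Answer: 360*sqrt(6) ≈ 881.82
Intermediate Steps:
T(I) = -2*I (T(I) = (2*I)*(-1) = -2*I)
G(p) = -8 (G(p) = -2*4 = -8)
(10*sqrt(5 + 1))*((G(3) + 5)*(4 - 16)) = (10*sqrt(5 + 1))*((-8 + 5)*(4 - 16)) = (10*sqrt(6))*(-3*(-12)) = (10*sqrt(6))*36 = 360*sqrt(6)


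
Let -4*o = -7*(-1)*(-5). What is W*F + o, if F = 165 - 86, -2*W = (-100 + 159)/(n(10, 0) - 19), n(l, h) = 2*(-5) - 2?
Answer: 10407/124 ≈ 83.927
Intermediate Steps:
n(l, h) = -12 (n(l, h) = -10 - 2 = -12)
W = 59/62 (W = -(-100 + 159)/(2*(-12 - 19)) = -59/(2*(-31)) = -59*(-1)/(2*31) = -½*(-59/31) = 59/62 ≈ 0.95161)
F = 79
o = 35/4 (o = -(-7*(-1))*(-5)/4 = -7*(-5)/4 = -¼*(-35) = 35/4 ≈ 8.7500)
W*F + o = (59/62)*79 + 35/4 = 4661/62 + 35/4 = 10407/124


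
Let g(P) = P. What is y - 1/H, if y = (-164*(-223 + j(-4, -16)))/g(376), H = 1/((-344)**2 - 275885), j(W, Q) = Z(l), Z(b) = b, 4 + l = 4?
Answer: 14818749/94 ≈ 1.5765e+5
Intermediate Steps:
l = 0 (l = -4 + 4 = 0)
j(W, Q) = 0
H = -1/157549 (H = 1/(118336 - 275885) = 1/(-157549) = -1/157549 ≈ -6.3472e-6)
y = 9143/94 (y = -164*(-223 + 0)/376 = -164*(-223)*(1/376) = 36572*(1/376) = 9143/94 ≈ 97.266)
y - 1/H = 9143/94 - 1/(-1/157549) = 9143/94 - 1*(-157549) = 9143/94 + 157549 = 14818749/94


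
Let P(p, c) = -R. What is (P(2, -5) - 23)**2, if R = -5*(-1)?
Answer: 784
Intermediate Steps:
R = 5
P(p, c) = -5 (P(p, c) = -1*5 = -5)
(P(2, -5) - 23)**2 = (-5 - 23)**2 = (-28)**2 = 784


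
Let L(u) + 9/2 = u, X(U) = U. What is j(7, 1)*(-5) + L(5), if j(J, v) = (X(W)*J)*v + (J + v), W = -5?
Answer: 271/2 ≈ 135.50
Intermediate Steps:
L(u) = -9/2 + u
j(J, v) = J + v - 5*J*v (j(J, v) = (-5*J)*v + (J + v) = -5*J*v + (J + v) = J + v - 5*J*v)
j(7, 1)*(-5) + L(5) = (7 + 1 - 5*7*1)*(-5) + (-9/2 + 5) = (7 + 1 - 35)*(-5) + ½ = -27*(-5) + ½ = 135 + ½ = 271/2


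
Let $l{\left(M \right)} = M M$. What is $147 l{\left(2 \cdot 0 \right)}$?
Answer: $0$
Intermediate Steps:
$l{\left(M \right)} = M^{2}$
$147 l{\left(2 \cdot 0 \right)} = 147 \left(2 \cdot 0\right)^{2} = 147 \cdot 0^{2} = 147 \cdot 0 = 0$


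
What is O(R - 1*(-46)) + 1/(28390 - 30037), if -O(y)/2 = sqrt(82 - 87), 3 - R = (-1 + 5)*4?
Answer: -1/1647 - 2*I*sqrt(5) ≈ -0.00060716 - 4.4721*I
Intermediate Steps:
R = -13 (R = 3 - (-1 + 5)*4 = 3 - 4*4 = 3 - 1*16 = 3 - 16 = -13)
O(y) = -2*I*sqrt(5) (O(y) = -2*sqrt(82 - 87) = -2*I*sqrt(5))
O(R - 1*(-46)) + 1/(28390 - 30037) = -2*I*sqrt(5) + 1/(28390 - 30037) = -2*I*sqrt(5) + 1/(-1647) = -2*I*sqrt(5) - 1/1647 = -1/1647 - 2*I*sqrt(5)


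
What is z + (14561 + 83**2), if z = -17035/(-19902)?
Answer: 426914935/19902 ≈ 21451.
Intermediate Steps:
z = 17035/19902 (z = -17035*(-1/19902) = 17035/19902 ≈ 0.85594)
z + (14561 + 83**2) = 17035/19902 + (14561 + 83**2) = 17035/19902 + (14561 + 6889) = 17035/19902 + 21450 = 426914935/19902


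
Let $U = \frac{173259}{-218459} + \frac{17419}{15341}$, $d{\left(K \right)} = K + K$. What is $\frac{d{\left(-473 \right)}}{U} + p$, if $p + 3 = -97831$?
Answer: $- \frac{57711149817321}{573685501} \approx -1.006 \cdot 10^{5}$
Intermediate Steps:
$d{\left(K \right)} = 2 K$
$U = \frac{1147371002}{3351379519}$ ($U = 173259 \left(- \frac{1}{218459}\right) + 17419 \cdot \frac{1}{15341} = - \frac{173259}{218459} + \frac{17419}{15341} = \frac{1147371002}{3351379519} \approx 0.34236$)
$p = -97834$ ($p = -3 - 97831 = -97834$)
$\frac{d{\left(-473 \right)}}{U} + p = \frac{2 \left(-473\right)}{\frac{1147371002}{3351379519}} - 97834 = \left(-946\right) \frac{3351379519}{1147371002} - 97834 = - \frac{1585202512487}{573685501} - 97834 = - \frac{57711149817321}{573685501}$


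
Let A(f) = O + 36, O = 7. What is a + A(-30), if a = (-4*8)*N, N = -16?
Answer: 555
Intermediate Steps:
A(f) = 43 (A(f) = 7 + 36 = 43)
a = 512 (a = -4*8*(-16) = -32*(-16) = 512)
a + A(-30) = 512 + 43 = 555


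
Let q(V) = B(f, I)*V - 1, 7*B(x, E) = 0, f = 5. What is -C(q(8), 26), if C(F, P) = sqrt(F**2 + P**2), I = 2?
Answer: -sqrt(677) ≈ -26.019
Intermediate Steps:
B(x, E) = 0 (B(x, E) = (1/7)*0 = 0)
q(V) = -1 (q(V) = 0*V - 1 = 0 - 1 = -1)
-C(q(8), 26) = -sqrt((-1)**2 + 26**2) = -sqrt(1 + 676) = -sqrt(677)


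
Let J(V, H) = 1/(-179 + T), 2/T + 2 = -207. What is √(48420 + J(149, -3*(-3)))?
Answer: √7530560352407/12471 ≈ 220.05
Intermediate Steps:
T = -2/209 (T = 2/(-2 - 207) = 2/(-209) = 2*(-1/209) = -2/209 ≈ -0.0095694)
J(V, H) = -209/37413 (J(V, H) = 1/(-179 - 2/209) = 1/(-37413/209) = -209/37413)
√(48420 + J(149, -3*(-3))) = √(48420 - 209/37413) = √(1811537251/37413) = √7530560352407/12471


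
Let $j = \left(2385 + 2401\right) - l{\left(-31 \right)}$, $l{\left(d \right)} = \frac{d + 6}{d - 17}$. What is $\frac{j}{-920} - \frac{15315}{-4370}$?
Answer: $- \frac{1423877}{839040} \approx -1.697$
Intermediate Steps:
$l{\left(d \right)} = \frac{6 + d}{-17 + d}$
$j = \frac{229703}{48}$ ($j = \left(2385 + 2401\right) - \frac{6 - 31}{-17 - 31} = 4786 - \frac{1}{-48} \left(-25\right) = 4786 - \left(- \frac{1}{48}\right) \left(-25\right) = 4786 - \frac{25}{48} = \frac{229703}{48} \approx 4785.5$)
$\frac{j}{-920} - \frac{15315}{-4370} = \frac{229703}{48 \left(-920\right)} - \frac{15315}{-4370} = \frac{229703}{48} \left(- \frac{1}{920}\right) - - \frac{3063}{874} = - \frac{229703}{44160} + \frac{3063}{874} = - \frac{1423877}{839040}$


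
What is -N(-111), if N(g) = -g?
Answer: -111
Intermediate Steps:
-N(-111) = -(-1)*(-111) = -1*111 = -111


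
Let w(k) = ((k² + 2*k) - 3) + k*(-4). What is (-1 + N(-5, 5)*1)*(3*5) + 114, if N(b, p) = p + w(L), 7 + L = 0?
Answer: 1074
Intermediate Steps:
L = -7 (L = -7 + 0 = -7)
w(k) = -3 + k² - 2*k (w(k) = (-3 + k² + 2*k) - 4*k = -3 + k² - 2*k)
N(b, p) = 60 + p (N(b, p) = p + (-3 + (-7)² - 2*(-7)) = p + (-3 + 49 + 14) = p + 60 = 60 + p)
(-1 + N(-5, 5)*1)*(3*5) + 114 = (-1 + (60 + 5)*1)*(3*5) + 114 = (-1 + 65*1)*15 + 114 = (-1 + 65)*15 + 114 = 64*15 + 114 = 960 + 114 = 1074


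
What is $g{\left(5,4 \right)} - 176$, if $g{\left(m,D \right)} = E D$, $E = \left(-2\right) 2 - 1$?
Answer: $-196$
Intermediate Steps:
$E = -5$ ($E = -4 - 1 = -5$)
$g{\left(m,D \right)} = - 5 D$
$g{\left(5,4 \right)} - 176 = \left(-5\right) 4 - 176 = -20 - 176 = -196$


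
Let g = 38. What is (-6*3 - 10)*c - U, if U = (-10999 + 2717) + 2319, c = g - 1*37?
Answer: 5935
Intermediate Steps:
c = 1 (c = 38 - 1*37 = 38 - 37 = 1)
U = -5963 (U = -8282 + 2319 = -5963)
(-6*3 - 10)*c - U = (-6*3 - 10)*1 - 1*(-5963) = (-18 - 10)*1 + 5963 = -28*1 + 5963 = -28 + 5963 = 5935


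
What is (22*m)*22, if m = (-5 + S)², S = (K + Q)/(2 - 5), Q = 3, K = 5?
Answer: 256036/9 ≈ 28448.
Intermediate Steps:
S = -8/3 (S = (5 + 3)/(2 - 5) = 8/(-3) = 8*(-⅓) = -8/3 ≈ -2.6667)
m = 529/9 (m = (-5 - 8/3)² = (-23/3)² = 529/9 ≈ 58.778)
(22*m)*22 = (22*(529/9))*22 = (11638/9)*22 = 256036/9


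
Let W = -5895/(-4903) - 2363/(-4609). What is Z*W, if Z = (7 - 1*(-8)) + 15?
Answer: 1162675320/22597927 ≈ 51.451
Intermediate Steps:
Z = 30 (Z = (7 + 8) + 15 = 15 + 15 = 30)
W = 38755844/22597927 (W = -5895*(-1/4903) - 2363*(-1/4609) = 5895/4903 + 2363/4609 = 38755844/22597927 ≈ 1.7150)
Z*W = 30*(38755844/22597927) = 1162675320/22597927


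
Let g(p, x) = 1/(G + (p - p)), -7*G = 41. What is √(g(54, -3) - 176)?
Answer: I*√296143/41 ≈ 13.273*I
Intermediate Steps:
G = -41/7 (G = -⅐*41 = -41/7 ≈ -5.8571)
g(p, x) = -7/41 (g(p, x) = 1/(-41/7 + (p - p)) = 1/(-41/7 + 0) = 1/(-41/7) = -7/41)
√(g(54, -3) - 176) = √(-7/41 - 176) = √(-7223/41) = I*√296143/41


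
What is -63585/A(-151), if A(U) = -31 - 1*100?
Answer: 63585/131 ≈ 485.38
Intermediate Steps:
A(U) = -131 (A(U) = -31 - 100 = -131)
-63585/A(-151) = -63585/(-131) = -63585*(-1/131) = 63585/131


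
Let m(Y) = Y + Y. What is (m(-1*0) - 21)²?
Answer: 441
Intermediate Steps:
m(Y) = 2*Y
(m(-1*0) - 21)² = (2*(-1*0) - 21)² = (2*0 - 21)² = (0 - 21)² = (-21)² = 441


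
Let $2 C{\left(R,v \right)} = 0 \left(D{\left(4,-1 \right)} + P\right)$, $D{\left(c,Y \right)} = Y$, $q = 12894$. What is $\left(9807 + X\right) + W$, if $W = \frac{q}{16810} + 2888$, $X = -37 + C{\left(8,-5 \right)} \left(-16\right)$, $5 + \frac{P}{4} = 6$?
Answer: $\frac{106396937}{8405} \approx 12659.0$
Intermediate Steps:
$P = 4$ ($P = -20 + 4 \cdot 6 = -20 + 24 = 4$)
$C{\left(R,v \right)} = 0$ ($C{\left(R,v \right)} = \frac{0 \left(-1 + 4\right)}{2} = \frac{0 \cdot 3}{2} = \frac{1}{2} \cdot 0 = 0$)
$X = -37$ ($X = -37 + 0 \left(-16\right) = -37 + 0 = -37$)
$W = \frac{24280087}{8405}$ ($W = \frac{12894}{16810} + 2888 = 12894 \cdot \frac{1}{16810} + 2888 = \frac{6447}{8405} + 2888 = \frac{24280087}{8405} \approx 2888.8$)
$\left(9807 + X\right) + W = \left(9807 - 37\right) + \frac{24280087}{8405} = 9770 + \frac{24280087}{8405} = \frac{106396937}{8405}$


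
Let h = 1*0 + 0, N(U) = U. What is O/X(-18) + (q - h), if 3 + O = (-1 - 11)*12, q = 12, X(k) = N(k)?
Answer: 121/6 ≈ 20.167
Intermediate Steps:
X(k) = k
h = 0 (h = 0 + 0 = 0)
O = -147 (O = -3 + (-1 - 11)*12 = -3 - 12*12 = -3 - 144 = -147)
O/X(-18) + (q - h) = -147/(-18) + (12 - 1*0) = -147*(-1/18) + (12 + 0) = 49/6 + 12 = 121/6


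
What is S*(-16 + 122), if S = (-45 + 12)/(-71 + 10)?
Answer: 3498/61 ≈ 57.344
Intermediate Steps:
S = 33/61 (S = -33/(-61) = -33*(-1/61) = 33/61 ≈ 0.54098)
S*(-16 + 122) = 33*(-16 + 122)/61 = (33/61)*106 = 3498/61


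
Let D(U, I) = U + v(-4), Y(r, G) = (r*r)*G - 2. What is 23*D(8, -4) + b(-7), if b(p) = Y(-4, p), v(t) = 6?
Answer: 208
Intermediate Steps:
Y(r, G) = -2 + G*r² (Y(r, G) = r²*G - 2 = G*r² - 2 = -2 + G*r²)
b(p) = -2 + 16*p (b(p) = -2 + p*(-4)² = -2 + p*16 = -2 + 16*p)
D(U, I) = 6 + U (D(U, I) = U + 6 = 6 + U)
23*D(8, -4) + b(-7) = 23*(6 + 8) + (-2 + 16*(-7)) = 23*14 + (-2 - 112) = 322 - 114 = 208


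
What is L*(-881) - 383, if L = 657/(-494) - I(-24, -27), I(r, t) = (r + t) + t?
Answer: -33557077/494 ≈ -67929.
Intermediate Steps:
I(r, t) = r + 2*t
L = 37875/494 (L = 657/(-494) - (-24 + 2*(-27)) = 657*(-1/494) - (-24 - 54) = -657/494 - 1*(-78) = -657/494 + 78 = 37875/494 ≈ 76.670)
L*(-881) - 383 = (37875/494)*(-881) - 383 = -33367875/494 - 383 = -33557077/494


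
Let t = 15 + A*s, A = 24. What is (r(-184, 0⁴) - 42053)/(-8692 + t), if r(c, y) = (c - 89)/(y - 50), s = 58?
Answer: 2102377/364250 ≈ 5.7718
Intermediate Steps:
r(c, y) = (-89 + c)/(-50 + y)
t = 1407 (t = 15 + 24*58 = 15 + 1392 = 1407)
(r(-184, 0⁴) - 42053)/(-8692 + t) = ((-89 - 184)/(-50 + 0⁴) - 42053)/(-8692 + 1407) = (-273/(-50 + 0) - 42053)/(-7285) = (-273/(-50) - 42053)*(-1/7285) = (-1/50*(-273) - 42053)*(-1/7285) = (273/50 - 42053)*(-1/7285) = -2102377/50*(-1/7285) = 2102377/364250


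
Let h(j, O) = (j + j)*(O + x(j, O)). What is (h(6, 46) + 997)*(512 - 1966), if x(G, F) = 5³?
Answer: -4433246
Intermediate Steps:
x(G, F) = 125
h(j, O) = 2*j*(125 + O) (h(j, O) = (j + j)*(O + 125) = (2*j)*(125 + O) = 2*j*(125 + O))
(h(6, 46) + 997)*(512 - 1966) = (2*6*(125 + 46) + 997)*(512 - 1966) = (2*6*171 + 997)*(-1454) = (2052 + 997)*(-1454) = 3049*(-1454) = -4433246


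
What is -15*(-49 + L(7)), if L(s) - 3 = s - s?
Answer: 690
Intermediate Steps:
L(s) = 3 (L(s) = 3 + (s - s) = 3 + 0 = 3)
-15*(-49 + L(7)) = -15*(-49 + 3) = -15*(-46) = 690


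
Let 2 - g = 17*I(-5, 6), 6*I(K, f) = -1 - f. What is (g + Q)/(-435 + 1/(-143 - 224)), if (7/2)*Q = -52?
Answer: -107531/6705132 ≈ -0.016037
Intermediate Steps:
Q = -104/7 (Q = (2/7)*(-52) = -104/7 ≈ -14.857)
I(K, f) = -⅙ - f/6 (I(K, f) = (-1 - f)/6 = -⅙ - f/6)
g = 131/6 (g = 2 - 17*(-⅙ - ⅙*6) = 2 - 17*(-⅙ - 1) = 2 - 17*(-7)/6 = 2 - 1*(-119/6) = 2 + 119/6 = 131/6 ≈ 21.833)
(g + Q)/(-435 + 1/(-143 - 224)) = (131/6 - 104/7)/(-435 + 1/(-143 - 224)) = 293/(42*(-435 + 1/(-367))) = 293/(42*(-435 - 1/367)) = 293/(42*(-159646/367)) = (293/42)*(-367/159646) = -107531/6705132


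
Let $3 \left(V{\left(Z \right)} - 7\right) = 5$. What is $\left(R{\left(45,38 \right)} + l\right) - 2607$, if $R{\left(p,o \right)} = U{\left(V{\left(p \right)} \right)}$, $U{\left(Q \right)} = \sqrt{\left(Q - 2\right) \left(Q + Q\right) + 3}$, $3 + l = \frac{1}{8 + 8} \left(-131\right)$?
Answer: $- \frac{41891}{16} + \frac{\sqrt{1067}}{3} \approx -2607.3$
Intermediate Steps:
$V{\left(Z \right)} = \frac{26}{3}$ ($V{\left(Z \right)} = 7 + \frac{1}{3} \cdot 5 = 7 + \frac{5}{3} = \frac{26}{3}$)
$l = - \frac{179}{16}$ ($l = -3 + \frac{1}{8 + 8} \left(-131\right) = -3 + \frac{1}{16} \left(-131\right) = -3 - \frac{131}{16} = - \frac{179}{16} \approx -11.188$)
$U{\left(Q \right)} = \sqrt{3 + 2 Q \left(-2 + Q\right)}$ ($U{\left(Q \right)} = \sqrt{\left(-2 + Q\right) 2 Q + 3} = \sqrt{2 Q \left(-2 + Q\right) + 3} = \sqrt{3 + 2 Q \left(-2 + Q\right)}$)
$R{\left(p,o \right)} = \frac{\sqrt{1067}}{3}$ ($R{\left(p,o \right)} = \sqrt{3 - \frac{104}{3} + 2 \left(\frac{26}{3}\right)^{2}} = \sqrt{3 - \frac{104}{3} + 2 \cdot \frac{676}{9}} = \sqrt{3 - \frac{104}{3} + \frac{1352}{9}} = \sqrt{\frac{1067}{9}} = \frac{\sqrt{1067}}{3}$)
$\left(R{\left(45,38 \right)} + l\right) - 2607 = \left(\frac{\sqrt{1067}}{3} - \frac{179}{16}\right) - 2607 = \left(- \frac{179}{16} + \frac{\sqrt{1067}}{3}\right) - 2607 = - \frac{41891}{16} + \frac{\sqrt{1067}}{3}$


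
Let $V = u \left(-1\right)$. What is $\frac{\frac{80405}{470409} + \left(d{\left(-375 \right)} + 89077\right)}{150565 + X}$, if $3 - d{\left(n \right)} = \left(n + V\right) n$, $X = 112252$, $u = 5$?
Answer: $- \frac{25129168375}{123631482153} \approx -0.20326$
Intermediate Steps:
$V = -5$ ($V = 5 \left(-1\right) = -5$)
$d{\left(n \right)} = 3 - n \left(-5 + n\right)$ ($d{\left(n \right)} = 3 - \left(n - 5\right) n = 3 - \left(-5 + n\right) n = 3 - n \left(-5 + n\right)$)
$\frac{\frac{80405}{470409} + \left(d{\left(-375 \right)} + 89077\right)}{150565 + X} = \frac{\frac{80405}{470409} + \left(\left(3 - \left(-375\right)^{2} + 5 \left(-375\right)\right) + 89077\right)}{150565 + 112252} = \frac{80405 \cdot \frac{1}{470409} + \left(\left(3 - 140625 - 1875\right) + 89077\right)}{262817} = \left(\frac{80405}{470409} + \left(\left(3 - 140625 - 1875\right) + 89077\right)\right) \frac{1}{262817} = \left(\frac{80405}{470409} + \left(-142497 + 89077\right)\right) \frac{1}{262817} = \left(\frac{80405}{470409} - 53420\right) \frac{1}{262817} = \left(- \frac{25129168375}{470409}\right) \frac{1}{262817} = - \frac{25129168375}{123631482153}$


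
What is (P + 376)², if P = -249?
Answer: 16129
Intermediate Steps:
(P + 376)² = (-249 + 376)² = 127² = 16129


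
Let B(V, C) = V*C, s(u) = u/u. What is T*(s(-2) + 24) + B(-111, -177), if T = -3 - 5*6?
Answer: 18822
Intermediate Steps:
s(u) = 1
T = -33 (T = -3 - 30 = -33)
B(V, C) = C*V
T*(s(-2) + 24) + B(-111, -177) = -33*(1 + 24) - 177*(-111) = -33*25 + 19647 = -825 + 19647 = 18822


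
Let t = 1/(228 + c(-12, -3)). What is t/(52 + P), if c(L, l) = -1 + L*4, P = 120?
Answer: 1/30788 ≈ 3.2480e-5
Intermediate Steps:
c(L, l) = -1 + 4*L
t = 1/179 (t = 1/(228 + (-1 + 4*(-12))) = 1/(228 + (-1 - 48)) = 1/(228 - 49) = 1/179 ≈ 0.0055866)
t/(52 + P) = (1/179)/(52 + 120) = (1/179)/172 = (1/172)*(1/179) = 1/30788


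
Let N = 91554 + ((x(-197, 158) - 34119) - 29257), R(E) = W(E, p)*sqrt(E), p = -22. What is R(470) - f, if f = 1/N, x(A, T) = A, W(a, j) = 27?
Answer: -1/27981 + 27*sqrt(470) ≈ 585.35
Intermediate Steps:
R(E) = 27*sqrt(E)
N = 27981 (N = 91554 + ((-197 - 34119) - 29257) = 91554 + (-34316 - 29257) = 91554 - 63573 = 27981)
f = 1/27981 ≈ 3.5739e-5
R(470) - f = 27*sqrt(470) - 1*1/27981 = 27*sqrt(470) - 1/27981 = -1/27981 + 27*sqrt(470)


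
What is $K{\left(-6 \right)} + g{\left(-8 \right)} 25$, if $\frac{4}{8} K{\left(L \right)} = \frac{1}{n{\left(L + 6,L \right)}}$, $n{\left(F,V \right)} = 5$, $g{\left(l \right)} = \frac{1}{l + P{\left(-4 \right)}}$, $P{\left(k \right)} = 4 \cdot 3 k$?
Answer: $- \frac{13}{280} \approx -0.046429$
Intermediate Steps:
$P{\left(k \right)} = 12 k$
$g{\left(l \right)} = \frac{1}{-48 + l}$ ($g{\left(l \right)} = \frac{1}{l + 12 \left(-4\right)} = \frac{1}{l - 48} = \frac{1}{-48 + l}$)
$K{\left(L \right)} = \frac{2}{5}$
$K{\left(-6 \right)} + g{\left(-8 \right)} 25 = \frac{2}{5} + \frac{1}{-48 - 8} \cdot 25 = \frac{2}{5} + \frac{1}{-56} \cdot 25 = \frac{2}{5} - \frac{25}{56} = - \frac{13}{280}$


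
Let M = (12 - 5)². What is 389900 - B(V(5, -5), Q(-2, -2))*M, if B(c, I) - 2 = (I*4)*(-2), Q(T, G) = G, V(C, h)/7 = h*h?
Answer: 389018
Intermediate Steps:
V(C, h) = 7*h² (V(C, h) = 7*(h*h) = 7*h²)
M = 49 (M = 7² = 49)
B(c, I) = 2 - 8*I (B(c, I) = 2 + (I*4)*(-2) = 2 + (4*I)*(-2) = 2 - 8*I)
389900 - B(V(5, -5), Q(-2, -2))*M = 389900 - (2 - 8*(-2))*49 = 389900 - (2 + 16)*49 = 389900 - 18*49 = 389900 - 1*882 = 389900 - 882 = 389018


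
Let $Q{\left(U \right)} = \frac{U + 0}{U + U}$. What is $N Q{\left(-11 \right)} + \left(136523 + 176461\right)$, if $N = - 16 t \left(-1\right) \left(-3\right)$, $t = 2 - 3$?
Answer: $313008$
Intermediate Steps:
$Q{\left(U \right)} = \frac{1}{2}$ ($Q{\left(U \right)} = \frac{U}{2 U} = U \frac{1}{2 U} = \frac{1}{2}$)
$t = -1$ ($t = 2 - 3 = -1$)
$N = 48$ ($N = - 16 \left(-1\right) \left(-1\right) \left(-3\right) = - 16 \cdot 1 \left(-3\right) = \left(-16\right) \left(-3\right) = 48$)
$N Q{\left(-11 \right)} + \left(136523 + 176461\right) = 48 \cdot \frac{1}{2} + \left(136523 + 176461\right) = 24 + 312984 = 313008$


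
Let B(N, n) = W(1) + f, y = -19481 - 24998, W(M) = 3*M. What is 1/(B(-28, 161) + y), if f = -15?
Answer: -1/44491 ≈ -2.2476e-5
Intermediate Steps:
y = -44479
B(N, n) = -12 (B(N, n) = 3*1 - 15 = 3 - 15 = -12)
1/(B(-28, 161) + y) = 1/(-12 - 44479) = 1/(-44491) = -1/44491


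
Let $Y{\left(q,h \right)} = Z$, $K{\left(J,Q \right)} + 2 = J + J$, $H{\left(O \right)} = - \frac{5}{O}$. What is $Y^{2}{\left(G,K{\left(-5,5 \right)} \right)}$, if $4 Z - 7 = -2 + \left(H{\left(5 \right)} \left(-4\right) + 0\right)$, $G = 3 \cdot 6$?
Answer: $\frac{81}{16} \approx 5.0625$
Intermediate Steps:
$K{\left(J,Q \right)} = -2 + 2 J$ ($K{\left(J,Q \right)} = -2 + \left(J + J\right) = -2 + 2 J$)
$G = 18$
$Z = \frac{9}{4}$ ($Z = \frac{7}{4} + \frac{-2 + \left(- \frac{5}{5} \left(-4\right) + 0\right)}{4} = \frac{7}{4} + \frac{-2 + \left(\left(-5\right) \frac{1}{5} \left(-4\right) + 0\right)}{4} = \frac{7}{4} + \frac{-2 + \left(\left(-1\right) \left(-4\right) + 0\right)}{4} = \frac{7}{4} + \frac{-2 + \left(4 + 0\right)}{4} = \frac{7}{4} + \frac{-2 + 4}{4} = \frac{7}{4} + \frac{1}{4} \cdot 2 = \frac{7}{4} + \frac{1}{2} = \frac{9}{4} \approx 2.25$)
$Y{\left(q,h \right)} = \frac{9}{4}$
$Y^{2}{\left(G,K{\left(-5,5 \right)} \right)} = \left(\frac{9}{4}\right)^{2} = \frac{81}{16}$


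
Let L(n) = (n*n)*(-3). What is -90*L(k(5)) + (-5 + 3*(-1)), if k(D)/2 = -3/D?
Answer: 1904/5 ≈ 380.80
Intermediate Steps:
k(D) = -6/D (k(D) = 2*(-3/D) = -6/D)
L(n) = -3*n² (L(n) = n²*(-3) = -3*n²)
-90*L(k(5)) + (-5 + 3*(-1)) = -(-270)*(-6/5)² + (-5 + 3*(-1)) = -(-270)*(-6*⅕)² + (-5 - 3) = -(-270)*(-6/5)² - 8 = -(-270)*36/25 - 8 = -90*(-108/25) - 8 = 1944/5 - 8 = 1904/5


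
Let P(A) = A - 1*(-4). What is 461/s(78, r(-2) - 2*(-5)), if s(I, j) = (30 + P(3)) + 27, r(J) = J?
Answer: 461/64 ≈ 7.2031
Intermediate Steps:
P(A) = 4 + A (P(A) = A + 4 = 4 + A)
s(I, j) = 64 (s(I, j) = (30 + (4 + 3)) + 27 = (30 + 7) + 27 = 37 + 27 = 64)
461/s(78, r(-2) - 2*(-5)) = 461/64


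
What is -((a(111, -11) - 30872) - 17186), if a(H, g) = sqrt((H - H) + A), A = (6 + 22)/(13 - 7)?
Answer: 48058 - sqrt(42)/3 ≈ 48056.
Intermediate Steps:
A = 14/3 (A = 28/6 = 28*(1/6) = 14/3 ≈ 4.6667)
a(H, g) = sqrt(42)/3 (a(H, g) = sqrt((H - H) + 14/3) = sqrt(0 + 14/3) = sqrt(14/3) = sqrt(42)/3)
-((a(111, -11) - 30872) - 17186) = -((sqrt(42)/3 - 30872) - 17186) = -((-30872 + sqrt(42)/3) - 17186) = -(-48058 + sqrt(42)/3) = 48058 - sqrt(42)/3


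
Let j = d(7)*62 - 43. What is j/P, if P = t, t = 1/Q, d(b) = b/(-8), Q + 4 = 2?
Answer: 389/2 ≈ 194.50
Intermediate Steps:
Q = -2 (Q = -4 + 2 = -2)
d(b) = -b/8 (d(b) = b*(-1/8) = -b/8)
t = -1/2 (t = 1/(-2) = -1/2 ≈ -0.50000)
P = -1/2 ≈ -0.50000
j = -389/4 (j = -1/8*7*62 - 43 = -7/8*62 - 43 = -217/4 - 43 = -389/4 ≈ -97.250)
j/P = -389/4/(-1/2) = -2*(-389/4) = 389/2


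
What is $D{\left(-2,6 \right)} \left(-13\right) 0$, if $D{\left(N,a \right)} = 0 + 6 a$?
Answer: $0$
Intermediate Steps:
$D{\left(N,a \right)} = 6 a$
$D{\left(-2,6 \right)} \left(-13\right) 0 = 6 \cdot 6 \left(-13\right) 0 = 36 \left(-13\right) 0 = \left(-468\right) 0 = 0$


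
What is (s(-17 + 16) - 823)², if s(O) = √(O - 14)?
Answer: (823 - I*√15)² ≈ 6.7731e+5 - 6375.0*I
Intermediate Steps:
s(O) = √(-14 + O)
(s(-17 + 16) - 823)² = (√(-14 + (-17 + 16)) - 823)² = (√(-14 - 1) - 823)² = (√(-15) - 823)² = (I*√15 - 823)² = (-823 + I*√15)²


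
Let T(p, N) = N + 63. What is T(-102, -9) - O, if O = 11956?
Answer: -11902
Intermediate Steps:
T(p, N) = 63 + N
T(-102, -9) - O = (63 - 9) - 1*11956 = 54 - 11956 = -11902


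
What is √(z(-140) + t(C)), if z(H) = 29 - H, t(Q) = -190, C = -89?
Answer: I*√21 ≈ 4.5826*I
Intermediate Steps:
√(z(-140) + t(C)) = √((29 - 1*(-140)) - 190) = √((29 + 140) - 190) = √(169 - 190) = √(-21) = I*√21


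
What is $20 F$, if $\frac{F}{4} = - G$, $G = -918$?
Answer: $73440$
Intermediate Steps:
$F = 3672$ ($F = 4 \left(\left(-1\right) \left(-918\right)\right) = 4 \cdot 918 = 3672$)
$20 F = 20 \cdot 3672 = 73440$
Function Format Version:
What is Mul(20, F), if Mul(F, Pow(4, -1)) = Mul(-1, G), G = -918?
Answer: 73440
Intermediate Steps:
F = 3672 (F = Mul(4, Mul(-1, -918)) = Mul(4, 918) = 3672)
Mul(20, F) = Mul(20, 3672) = 73440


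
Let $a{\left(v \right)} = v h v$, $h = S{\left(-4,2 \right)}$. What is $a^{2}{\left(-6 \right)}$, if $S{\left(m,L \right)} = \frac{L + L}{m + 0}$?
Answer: $1296$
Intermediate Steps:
$S{\left(m,L \right)} = \frac{2 L}{m}$
$h = -1$ ($h = 2 \cdot 2 \frac{1}{-4} = 2 \cdot 2 \left(- \frac{1}{4}\right) = -1$)
$a{\left(v \right)} = - v^{2}$ ($a{\left(v \right)} = v \left(-1\right) v = - v v = - v^{2}$)
$a^{2}{\left(-6 \right)} = \left(- \left(-6\right)^{2}\right)^{2} = \left(\left(-1\right) 36\right)^{2} = \left(-36\right)^{2} = 1296$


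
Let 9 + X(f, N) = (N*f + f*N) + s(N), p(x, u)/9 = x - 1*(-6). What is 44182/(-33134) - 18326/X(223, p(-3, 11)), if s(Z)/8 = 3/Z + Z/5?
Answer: -25668081569/9003650923 ≈ -2.8509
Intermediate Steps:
p(x, u) = 54 + 9*x (p(x, u) = 9*(x - 1*(-6)) = 9*(x + 6) = 9*(6 + x) = 54 + 9*x)
s(Z) = 24/Z + 8*Z/5 (s(Z) = 8*(3/Z + Z/5) = 24/Z + 8*Z/5)
X(f, N) = -9 + 24/N + 8*N/5 + 2*N*f (X(f, N) = -9 + ((N*f + f*N) + (24/N + 8*N/5)) = -9 + ((N*f + N*f) + (24/N + 8*N/5)) = -9 + (2*N*f + (24/N + 8*N/5)) = -9 + (24/N + 8*N/5 + 2*N*f) = -9 + 24/N + 8*N/5 + 2*N*f)
44182/(-33134) - 18326/X(223, p(-3, 11)) = 44182/(-33134) - 18326/(-9 + 24/(54 + 9*(-3)) + 8*(54 + 9*(-3))/5 + 2*(54 + 9*(-3))*223) = 44182*(-1/33134) - 18326/(-9 + 24/(54 - 27) + 8*(54 - 27)/5 + 2*(54 - 27)*223) = -22091/16567 - 18326/(-9 + 24/27 + (8/5)*27 + 2*27*223) = -22091/16567 - 18326/(-9 + 24*(1/27) + 216/5 + 12042) = -22091/16567 - 18326/(-9 + 8/9 + 216/5 + 12042) = -22091/16567 - 18326/543469/45 = -22091/16567 - 18326*45/543469 = -22091/16567 - 824670/543469 = -25668081569/9003650923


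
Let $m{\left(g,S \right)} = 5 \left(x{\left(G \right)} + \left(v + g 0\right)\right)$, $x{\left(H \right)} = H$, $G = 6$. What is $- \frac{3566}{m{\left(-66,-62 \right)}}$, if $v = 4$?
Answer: $- \frac{1783}{25} \approx -71.32$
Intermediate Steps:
$m{\left(g,S \right)} = 50$ ($m{\left(g,S \right)} = 5 \left(6 + \left(4 + g 0\right)\right) = 5 \left(6 + \left(4 + 0\right)\right) = 5 \left(6 + 4\right) = 5 \cdot 10 = 50$)
$- \frac{3566}{m{\left(-66,-62 \right)}} = - \frac{3566}{50} = \left(-3566\right) \frac{1}{50} = - \frac{1783}{25}$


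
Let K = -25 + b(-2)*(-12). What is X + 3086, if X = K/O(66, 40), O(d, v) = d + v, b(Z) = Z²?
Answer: 327043/106 ≈ 3085.3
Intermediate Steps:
K = -73 (K = -25 + (-2)²*(-12) = -25 + 4*(-12) = -25 - 48 = -73)
X = -73/106 (X = -73/(66 + 40) = -73/106 ≈ -0.68868)
X + 3086 = -73/106 + 3086 = 327043/106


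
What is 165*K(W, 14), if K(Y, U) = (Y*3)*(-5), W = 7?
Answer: -17325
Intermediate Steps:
K(Y, U) = -15*Y (K(Y, U) = (3*Y)*(-5) = -15*Y)
165*K(W, 14) = 165*(-15*7) = 165*(-105) = -17325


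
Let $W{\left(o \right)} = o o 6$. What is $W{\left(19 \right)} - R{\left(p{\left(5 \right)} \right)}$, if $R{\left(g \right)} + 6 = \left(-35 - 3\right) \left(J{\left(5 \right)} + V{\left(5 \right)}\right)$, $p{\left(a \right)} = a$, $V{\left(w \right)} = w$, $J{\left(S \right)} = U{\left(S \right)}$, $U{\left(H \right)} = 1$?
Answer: $2400$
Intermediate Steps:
$J{\left(S \right)} = 1$
$W{\left(o \right)} = 6 o^{2}$ ($W{\left(o \right)} = o^{2} \cdot 6 = 6 o^{2}$)
$R{\left(g \right)} = -234$ ($R{\left(g \right)} = -6 + \left(-35 - 3\right) \left(1 + 5\right) = -6 - 228 = -234$)
$W{\left(19 \right)} - R{\left(p{\left(5 \right)} \right)} = 6 \cdot 19^{2} - -234 = 6 \cdot 361 + 234 = 2166 + 234 = 2400$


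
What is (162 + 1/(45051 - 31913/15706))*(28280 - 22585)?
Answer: 652768581256540/707539093 ≈ 9.2259e+5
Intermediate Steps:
(162 + 1/(45051 - 31913/15706))*(28280 - 22585) = (162 + 1/(45051 - 31913*1/15706))*5695 = (162 + 1/(45051 - 31913/15706))*5695 = (162 + 1/(707539093/15706))*5695 = (162 + 15706/707539093)*5695 = (114621348772/707539093)*5695 = 652768581256540/707539093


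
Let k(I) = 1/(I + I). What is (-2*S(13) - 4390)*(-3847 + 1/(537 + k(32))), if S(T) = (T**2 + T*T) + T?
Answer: 673251403068/34369 ≈ 1.9589e+7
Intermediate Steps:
k(I) = 1/(2*I)
S(T) = T + 2*T**2 (S(T) = (T**2 + T**2) + T = 2*T**2 + T = T + 2*T**2)
(-2*S(13) - 4390)*(-3847 + 1/(537 + k(32))) = (-26*(1 + 2*13) - 4390)*(-3847 + 1/(537 + (1/2)/32)) = (-26*(1 + 26) - 4390)*(-3847 + 1/(537 + (1/2)*(1/32))) = (-26*27 - 4390)*(-3847 + 1/(537 + 1/64)) = (-2*351 - 4390)*(-3847 + 1/(34369/64)) = (-702 - 4390)*(-3847 + 64/34369) = -5092*(-132217479/34369) = 673251403068/34369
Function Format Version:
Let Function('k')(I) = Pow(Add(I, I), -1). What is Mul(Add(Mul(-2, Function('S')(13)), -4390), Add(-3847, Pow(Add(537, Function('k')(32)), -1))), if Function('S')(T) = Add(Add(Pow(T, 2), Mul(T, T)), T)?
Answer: Rational(673251403068, 34369) ≈ 1.9589e+7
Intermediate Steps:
Function('k')(I) = Mul(Rational(1, 2), Pow(I, -1)) (Function('k')(I) = Pow(Mul(2, I), -1) = Mul(Rational(1, 2), Pow(I, -1)))
Function('S')(T) = Add(T, Mul(2, Pow(T, 2))) (Function('S')(T) = Add(Add(Pow(T, 2), Pow(T, 2)), T) = Add(Mul(2, Pow(T, 2)), T) = Add(T, Mul(2, Pow(T, 2))))
Mul(Add(Mul(-2, Function('S')(13)), -4390), Add(-3847, Pow(Add(537, Function('k')(32)), -1))) = Mul(Add(Mul(-2, Mul(13, Add(1, Mul(2, 13)))), -4390), Add(-3847, Pow(Add(537, Mul(Rational(1, 2), Pow(32, -1))), -1))) = Mul(Add(Mul(-2, Mul(13, Add(1, 26))), -4390), Add(-3847, Pow(Add(537, Mul(Rational(1, 2), Rational(1, 32))), -1))) = Mul(Add(Mul(-2, Mul(13, 27)), -4390), Add(-3847, Pow(Add(537, Rational(1, 64)), -1))) = Mul(Add(Mul(-2, 351), -4390), Add(-3847, Pow(Rational(34369, 64), -1))) = Mul(Add(-702, -4390), Add(-3847, Rational(64, 34369))) = Mul(-5092, Rational(-132217479, 34369)) = Rational(673251403068, 34369)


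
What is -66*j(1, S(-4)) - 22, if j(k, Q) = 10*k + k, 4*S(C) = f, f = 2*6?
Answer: -748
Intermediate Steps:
f = 12
S(C) = 3 (S(C) = (¼)*12 = 3)
j(k, Q) = 11*k
-66*j(1, S(-4)) - 22 = -726 - 22 = -748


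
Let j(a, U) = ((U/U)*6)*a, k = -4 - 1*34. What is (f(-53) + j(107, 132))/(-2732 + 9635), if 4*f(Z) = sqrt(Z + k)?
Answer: 214/2301 + I*sqrt(91)/27612 ≈ 0.093003 + 0.00034548*I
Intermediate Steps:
k = -38 (k = -4 - 34 = -38)
j(a, U) = 6*a (j(a, U) = (1*6)*a = 6*a)
f(Z) = sqrt(-38 + Z)/4 (f(Z) = sqrt(Z - 38)/4 = sqrt(-38 + Z)/4)
(f(-53) + j(107, 132))/(-2732 + 9635) = (sqrt(-38 - 53)/4 + 6*107)/(-2732 + 9635) = (sqrt(-91)/4 + 642)/6903 = ((I*sqrt(91))/4 + 642)*(1/6903) = (I*sqrt(91)/4 + 642)*(1/6903) = (642 + I*sqrt(91)/4)*(1/6903) = 214/2301 + I*sqrt(91)/27612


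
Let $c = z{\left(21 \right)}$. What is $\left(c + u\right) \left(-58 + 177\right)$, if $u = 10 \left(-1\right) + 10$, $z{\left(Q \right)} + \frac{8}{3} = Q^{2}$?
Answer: $\frac{156485}{3} \approx 52162.0$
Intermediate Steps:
$z{\left(Q \right)} = - \frac{8}{3} + Q^{2}$
$c = \frac{1315}{3}$ ($c = - \frac{8}{3} + 21^{2} = - \frac{8}{3} + 441 = \frac{1315}{3} \approx 438.33$)
$u = 0$ ($u = -10 + 10 = 0$)
$\left(c + u\right) \left(-58 + 177\right) = \left(\frac{1315}{3} + 0\right) \left(-58 + 177\right) = \frac{1315}{3} \cdot 119 = \frac{156485}{3}$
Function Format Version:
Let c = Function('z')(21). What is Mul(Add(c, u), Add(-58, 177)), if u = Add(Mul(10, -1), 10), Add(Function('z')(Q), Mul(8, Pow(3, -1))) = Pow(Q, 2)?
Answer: Rational(156485, 3) ≈ 52162.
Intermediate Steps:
Function('z')(Q) = Add(Rational(-8, 3), Pow(Q, 2))
c = Rational(1315, 3) (c = Add(Rational(-8, 3), Pow(21, 2)) = Add(Rational(-8, 3), 441) = Rational(1315, 3) ≈ 438.33)
u = 0 (u = Add(-10, 10) = 0)
Mul(Add(c, u), Add(-58, 177)) = Mul(Add(Rational(1315, 3), 0), Add(-58, 177)) = Mul(Rational(1315, 3), 119) = Rational(156485, 3)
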